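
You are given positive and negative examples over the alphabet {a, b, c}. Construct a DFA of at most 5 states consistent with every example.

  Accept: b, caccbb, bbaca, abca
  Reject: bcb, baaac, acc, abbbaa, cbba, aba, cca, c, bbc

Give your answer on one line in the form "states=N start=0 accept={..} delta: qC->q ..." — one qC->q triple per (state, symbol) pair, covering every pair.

states=4 start=0 accept={1,2} delta: 0a->0 0b->1 0c->0 1a->0 1b->2 1c->3 2a->3 2b->0 2c->0 3a->1 3b->0 3c->3

Grow the machine one transition at a time. Run the examples from 0; the earliest place one falls off (shortest prefix, ties alphabetical) gets sent to the lowest-numbered state that keeps every Accept/Reject pair distinguishable — a pair clashes when both reach the same state with identical unread suffix — and to a fresh state only if none does.
a: 0a undefined. 0a->0: ok.
b: 0b undefined. 0b->0: no, b/abbbaa meet in 0. Open state 1: 0b->1.
c: 0c undefined. 0c->0: ok.
ba: 1a undefined. 1a->0: ok.
bb: 1b undefined. 1b->0: no, caccbb/baaac meet in 0. 1b->1: no, bbaca/baaac meet in 0. Open state 2: 1b->2.
bc: 1c undefined. 1c->0: no, b/bcb meet in 1. 1c->1: no, caccbb/bcb meet in 2. 1c->2: no, abca/cbba meet in 2 with "a" left. Open state 3: 1c->3.
bba: 2a undefined. 2a->0: no, bbaca/baaac meet in 0. 2a->1: no, b/cbba meet in 1. 2a->2: no, caccbb/cbba meet in 2. 2a->3: ok.
bbc: 2c undefined. 2c->0: ok.
bcb: 3b undefined. 3b->0: ok.
abbb: 2b undefined. 2b->0: ok.
abca: 3a undefined. 3a->0: no, abca/bcb meet in 0. 3a->1: ok.
bbac: 3c undefined. 3c->0: no, bbaca/bcb meet in 0. 3c->1: no, bbaca/bcb meet in 0. 3c->2: no, bbaca/cbba meet in 3. 3c->3: ok.
All examples now run through 4 states with every (state, symbol) defined. Accept strings end in {1,2}, Reject strings end in {0,3}; accept={1,2}.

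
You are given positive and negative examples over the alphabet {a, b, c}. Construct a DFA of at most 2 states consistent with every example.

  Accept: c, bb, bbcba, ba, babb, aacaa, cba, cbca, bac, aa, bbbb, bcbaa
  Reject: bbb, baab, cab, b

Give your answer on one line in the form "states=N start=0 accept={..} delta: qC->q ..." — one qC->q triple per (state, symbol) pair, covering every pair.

states=2 start=0 accept={0} delta: 0a->0 0b->1 0c->0 1a->0 1b->0 1c->0

State merging on the prefix tree: take the shortest (then alphabetical) example prefix whose next move is undefined and point that move at state 0, else 1, else 2, ...; a target is out if some Accept/Reject pair would then sit in one state with the same input left (inseparable). If every existing state is out, open a new one.
a: 0a undefined. 0a->0: ok.
b: 0b undefined. 0b->0: no, bb/bbb meet in 0. Open state 1: 0b->1.
c: 0c undefined. 0c->0: ok.
ba: 1a undefined. 1a->0: ok.
bb: 1b undefined. 1b->0: ok.
bc: 1c undefined. 1c->0: ok.
All examples now run through 2 states with every (state, symbol) defined. Accept strings end in {0}, Reject strings end in {1}; accept={0}.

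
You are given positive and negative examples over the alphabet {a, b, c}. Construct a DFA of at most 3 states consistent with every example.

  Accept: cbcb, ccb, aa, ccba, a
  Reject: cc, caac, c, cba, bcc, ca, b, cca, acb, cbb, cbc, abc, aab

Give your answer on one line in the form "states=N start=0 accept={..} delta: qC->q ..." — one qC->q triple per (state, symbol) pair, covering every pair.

states=3 start=0 accept={0} delta: 0a->0 0b->1 0c->1 1a->1 1b->1 1c->2 2a->1 2b->0 2c->1

Grow the machine one transition at a time. Run the examples from 0; the earliest place one falls off (shortest prefix, ties alphabetical) gets sent to the lowest-numbered state that keeps every Accept/Reject pair distinguishable — a pair clashes when both reach the same state with identical unread suffix — and to a fresh state only if none does.
a: 0a undefined. 0a->0: ok.
b: 0b undefined. 0b->0: no, aa/b meet in 0. Open state 1: 0b->1.
c: 0c undefined. 0c->0: no, ccb/b meet in 1. 0c->1: ok.
bc: 1c undefined. 1c->0: no, ccb/c meet in 1. 1c->1: no, ccb/acb meet in 1 with "b" left. Open state 2: 1c->2.
ca: 1a undefined. 1a->0: no, aa/ca meet in 0. 1a->1: ok.
cb: 1b undefined. 1b->0: no, cbcb/cba meet in 0. 1b->1: ok.
bcc: 2c undefined. 2c->0: no, aa/bcc meet in 0. 2c->1: ok.
cca: 2a undefined. 2a->0: no, aa/cca meet in 0. 2a->1: ok.
ccb: 2b undefined. 2b->0: ok.
All examples now run through 3 states with every (state, symbol) defined. Accept strings end in {0}, Reject strings end in {1,2}; accept={0}.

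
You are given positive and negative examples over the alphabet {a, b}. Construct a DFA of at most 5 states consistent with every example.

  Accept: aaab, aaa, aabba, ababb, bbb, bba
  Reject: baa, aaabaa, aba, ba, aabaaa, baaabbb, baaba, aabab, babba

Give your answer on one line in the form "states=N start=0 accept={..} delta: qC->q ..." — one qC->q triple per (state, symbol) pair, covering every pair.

states=5 start=0 accept={0,1,4} delta: 0a->0 0b->1 1a->2 1b->0 2a->2 2b->3 3a->2 3b->4 4a->2 4b->2

Grow the machine one transition at a time. Run the examples from 0; the earliest place one falls off (shortest prefix, ties alphabetical) gets sent to the lowest-numbered state that keeps every Accept/Reject pair distinguishable — a pair clashes when both reach the same state with identical unread suffix — and to a fresh state only if none does.
a: 0a undefined. 0a->0: ok.
b: 0b undefined. 0b->0: no, aaab/baa meet in 0. Open state 1: 0b->1.
ba: 1a undefined. 1a->0: no, aaab/aabab meet in 1. 1a->1: no, aaab/baa meet in 1. Open state 2: 1a->2.
bb: 1b undefined. 1b->0: ok.
baa: 2a undefined. 2a->0: no, aaab/baaabbb meet in 1. 2a->1: no, aaab/baa meet in 1. 2a->2: ok.
bab: 2b undefined. 2b->0: no, aaa/baaabbb meet in 0. 2b->1: no, aaab/baaabbb meet in 1. 2b->2: no, ababb/baa meet in 2. Open state 3: 2b->3.
babb: 3b undefined. 3b->0: no, aaab/baaabbb meet in 1. 3b->1: no, aaa/baaabbb meet in 0. 3b->2: no, ababb/baa meet in 2. 3b->3: no, ababb/baaabbb meet in 3. Open state 4: 3b->4.
baaba: 3a undefined. 3a->0: no, aaa/baaba meet in 0. 3a->1: no, aaab/baaba meet in 1. 3a->2: ok.
babba: 4a undefined. 4a->0: no, aaa/babba meet in 0. 4a->1: no, aaab/babba meet in 1. 4a->2: ok.
baaabbb: 4b undefined. 4b->0: no, aaa/baaabbb meet in 0. 4b->1: no, aaab/baaabbb meet in 1. 4b->2: ok.
All examples now run through 5 states with every (state, symbol) defined. Accept strings end in {0,1,4}, Reject strings end in {2,3}; accept={0,1,4}.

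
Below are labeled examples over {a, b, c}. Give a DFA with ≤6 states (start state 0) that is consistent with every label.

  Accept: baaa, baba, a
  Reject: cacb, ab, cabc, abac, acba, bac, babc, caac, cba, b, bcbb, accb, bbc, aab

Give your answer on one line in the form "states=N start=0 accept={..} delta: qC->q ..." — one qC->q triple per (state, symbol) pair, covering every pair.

State merging on the prefix tree: take the shortest (then alphabetical) example prefix whose next move is undefined and point that move at state 0, else 1, else 2, ...; a target is out if some Accept/Reject pair would then sit in one state with the same input left (inseparable). If every existing state is out, open a new one.
a: 0a undefined. 0a->0: ok.
b: 0b undefined. 0b->0: no, baaa/ab meet in 0. Open state 1: 0b->1.
c: 0c undefined. 0c->0: no, a/caac meet in 0. 0c->1: ok.
ba: 1a undefined. 1a->0: ok.
bb: 1b undefined. 1b->0: no, baaa/cacb meet in 0. 1b->1: no, baaa/acba meet in 0. Open state 2: 1b->2.
bc: 1c undefined. 1c->0: no, baaa/cabc meet in 0. 1c->1: ok.
bbc: 2c undefined. 2c->0: no, baaa/bbc meet in 0. 2c->1: ok.
cba: 2a undefined. 2a->0: no, baaa/acba meet in 0. 2a->1: ok.
bcbb: 2b undefined. 2b->0: no, baaa/bcbb meet in 0. 2b->1: ok.
All examples now run through 3 states with every (state, symbol) defined. Accept strings end in {0}, Reject strings end in {1,2}; accept={0}.

states=3 start=0 accept={0} delta: 0a->0 0b->1 0c->1 1a->0 1b->2 1c->1 2a->1 2b->1 2c->1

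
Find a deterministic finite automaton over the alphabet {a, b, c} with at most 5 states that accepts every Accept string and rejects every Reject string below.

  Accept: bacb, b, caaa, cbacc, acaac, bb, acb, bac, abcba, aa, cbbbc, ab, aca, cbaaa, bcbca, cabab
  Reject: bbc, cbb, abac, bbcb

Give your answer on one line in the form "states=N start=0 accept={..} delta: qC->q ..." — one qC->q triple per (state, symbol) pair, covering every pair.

states=3 start=0 accept={0,1} delta: 0a->1 0b->0 0c->2 1a->0 1b->1 1c->1 2a->0 2b->2 2c->0

State merging on the prefix tree: take the shortest (then alphabetical) example prefix whose next move is undefined and point that move at state 0, else 1, else 2, ...; a target is out if some Accept/Reject pair would then sit in one state with the same input left (inseparable). If every existing state is out, open a new one.
a: 0a undefined. 0a->0: no, bac/abac meet in 0 with "bac" left. Open state 1: 0a->1.
b: 0b undefined. 0b->0: ok.
c: 0c undefined. 0c->0: no, b/bbc meet in 0. 0c->1: no, ab/bbcb meet in 1 with "b" left. Open state 2: 0c->2.
aa: 1a undefined. 1a->0: ok.
ab: 1b undefined. 1b->0: no, bac/abac meet in 1 with "c" left. 1b->1: ok.
ac: 1c undefined. 1c->0: no, acaac/bbc meet in 2. 1c->1: ok.
ca: 2a undefined. 2a->0: ok.
cb: 2b undefined. 2b->0: no, b/cbb meet in 0. 2b->1: no, bacb/cbb meet in 1. 2b->2: ok.
bcbc: 2c undefined. 2c->0: ok.
All examples now run through 3 states with every (state, symbol) defined. Accept strings end in {0,1}, Reject strings end in {2}; accept={0,1}.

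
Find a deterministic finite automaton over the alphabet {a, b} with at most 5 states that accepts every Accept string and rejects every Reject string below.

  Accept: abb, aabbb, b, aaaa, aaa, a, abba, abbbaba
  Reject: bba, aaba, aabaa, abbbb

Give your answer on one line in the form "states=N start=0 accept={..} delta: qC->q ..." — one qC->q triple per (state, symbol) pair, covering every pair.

Fold the examples into a partial DFA from state 0: repeatedly fix the first undefined (state, symbol) met by the shortest-then-alphabetical prefix, trying targets in increasing order and rejecting any under which an Accept and a Reject string meet in one state with the same remainder; add a state when all current targets are rejected. Accepting states are where Accept strings end.
a: 0a undefined. 0a->0: no, abba/bba meet in 0 with "bba" left. Open state 1: 0a->1.
b: 0b undefined. 0b->0: no, a/bba meet in 1. 0b->1: ok.
aa: 1a undefined. 1a->0: no, b/aabaa meet in 1. 1a->1: ok.
ab: 1b undefined. 1b->0: no, abb/bba meet in 1. 1b->1: no, abb/bba meet in 1. Open state 2: 1b->2.
abb: 2b undefined. 2b->0: no, abbbaba/bba meet in 2 with "a" left. 2b->1: no, abb/abbbb meet in 1. 2b->2: no, abb/abbbb meet in 2. Open state 3: 2b->3.
bba: 2a undefined. 2a->0: no, b/aabaa meet in 1. 2a->1: no, b/bba meet in 1. 2a->2: ok.
abba: 3a undefined. 3a->0: ok.
abbb: 3b undefined. 3b->0: no, b/abbbb meet in 1. 3b->1: no, abbbaba/bba meet in 2. 3b->2: no, abb/abbbb meet in 3. 3b->3: no, abb/abbbb meet in 3. Open state 4: 3b->4.
abbba: 4a undefined. 4a->0: ok.
abbbb: 4b undefined. 4b->0: no, abba/abbbb meet in 0. 4b->1: no, b/abbbb meet in 1. 4b->2: ok.
All examples now run through 5 states with every (state, symbol) defined. Accept strings end in {0,1,3,4}, Reject strings end in {2}; accept={0,1,3,4}.

states=5 start=0 accept={0,1,3,4} delta: 0a->1 0b->1 1a->1 1b->2 2a->2 2b->3 3a->0 3b->4 4a->0 4b->2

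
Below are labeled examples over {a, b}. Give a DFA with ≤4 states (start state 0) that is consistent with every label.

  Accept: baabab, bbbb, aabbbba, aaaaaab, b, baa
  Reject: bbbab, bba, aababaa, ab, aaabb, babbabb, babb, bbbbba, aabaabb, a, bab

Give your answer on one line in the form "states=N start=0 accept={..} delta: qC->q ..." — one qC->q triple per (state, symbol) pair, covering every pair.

Grow the machine one transition at a time. Run the examples from 0; the earliest place one falls off (shortest prefix, ties alphabetical) gets sent to the lowest-numbered state that keeps every Accept/Reject pair distinguishable — a pair clashes when both reach the same state with identical unread suffix — and to a fresh state only if none does.
a: 0a undefined. 0a->0: no, aaaaaab/ab meet in 0 with "b" left. Open state 1: 0a->1.
b: 0b undefined. 0b->0: ok.
aa: 1a undefined. 1a->0: no, baabab/bbbab meet in 1 with "b" left. 1a->1: no, aaaaaab/bbbab meet in 1 with "b" left. Open state 2: 1a->2.
ab: 1b undefined. 1b->0: no, bbbb/bbbab meet in 0. 1b->1: ok.
aaa: 2a undefined. 2a->0: no, bbbb/aaabb meet in 0. 2a->1: ok.
aab: 2b undefined. 2b->0: no, baabab/bbbab meet in 1. 2b->1: no, baabab/bbbab meet in 1. 2b->2: no, baabab/bbbab meet in 1. Open state 3: 2b->3.
aaba: 3a undefined. 3a->0: no, baa/aababaa meet in 2. 3a->1: no, baabab/bbbab meet in 1. 3a->2: ok.
aabb: 3b undefined. 3b->0: no, bbbb/babbabb meet in 0. 3b->1: ok.
All examples now run through 4 states with every (state, symbol) defined. Accept strings end in {0,2,3}, Reject strings end in {1}; accept={0,2,3}.

states=4 start=0 accept={0,2,3} delta: 0a->1 0b->0 1a->2 1b->1 2a->1 2b->3 3a->2 3b->1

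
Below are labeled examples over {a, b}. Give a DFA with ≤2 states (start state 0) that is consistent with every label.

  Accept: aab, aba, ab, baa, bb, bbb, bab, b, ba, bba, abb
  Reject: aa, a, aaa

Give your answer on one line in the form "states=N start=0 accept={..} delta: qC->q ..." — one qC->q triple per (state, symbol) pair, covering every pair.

State merging on the prefix tree: take the shortest (then alphabetical) example prefix whose next move is undefined and point that move at state 0, else 1, else 2, ...; a target is out if some Accept/Reject pair would then sit in one state with the same input left (inseparable). If every existing state is out, open a new one.
a: 0a undefined. 0a->0: ok.
b: 0b undefined. 0b->0: no, aab/aa meet in 0. Open state 1: 0b->1.
ba: 1a undefined. 1a->0: no, aba/aa meet in 0. 1a->1: ok.
bb: 1b undefined. 1b->0: no, bb/aa meet in 0. 1b->1: ok.
All examples now run through 2 states with every (state, symbol) defined. Accept strings end in {1}, Reject strings end in {0}; accept={1}.

states=2 start=0 accept={1} delta: 0a->0 0b->1 1a->1 1b->1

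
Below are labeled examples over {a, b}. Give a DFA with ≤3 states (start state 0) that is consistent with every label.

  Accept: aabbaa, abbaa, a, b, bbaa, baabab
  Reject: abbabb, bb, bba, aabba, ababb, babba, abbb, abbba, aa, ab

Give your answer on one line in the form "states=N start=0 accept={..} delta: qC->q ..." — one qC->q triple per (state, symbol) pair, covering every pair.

Grow the machine one transition at a time. Run the examples from 0; the earliest place one falls off (shortest prefix, ties alphabetical) gets sent to the lowest-numbered state that keeps every Accept/Reject pair distinguishable — a pair clashes when both reach the same state with identical unread suffix — and to a fresh state only if none does.
a: 0a undefined. 0a->0: no, a/aa meet in 0. Open state 1: 0a->1.
b: 0b undefined. 0b->0: no, a/bba meet in 1. 0b->1: ok.
aa: 1a undefined. 1a->0: ok.
ab: 1b undefined. 1b->0: no, aabbaa/abbabb meet in 0. 1b->1: no, aabbaa/abbabb meet in 1. Open state 2: 1b->2.
aba: 2a undefined. 2a->0: ok.
abb: 2b undefined. 2b->0: no, aabbaa/abbb meet in 1. 2b->1: ok.
All examples now run through 3 states with every (state, symbol) defined. Accept strings end in {1}, Reject strings end in {0,2}; accept={1}.

states=3 start=0 accept={1} delta: 0a->1 0b->1 1a->0 1b->2 2a->0 2b->1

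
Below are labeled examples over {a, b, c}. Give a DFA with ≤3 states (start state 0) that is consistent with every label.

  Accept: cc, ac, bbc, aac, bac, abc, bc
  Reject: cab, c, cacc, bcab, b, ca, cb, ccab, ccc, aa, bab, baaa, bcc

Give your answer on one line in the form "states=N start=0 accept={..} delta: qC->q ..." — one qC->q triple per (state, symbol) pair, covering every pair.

Fold the examples into a partial DFA from state 0: repeatedly fix the first undefined (state, symbol) met by the shortest-then-alphabetical prefix, trying targets in increasing order and rejecting any under which an Accept and a Reject string meet in one state with the same remainder; add a state when all current targets are rejected. Accepting states are where Accept strings end.
a: 0a undefined. 0a->0: no, ac/c meet in 0 with "c" left. Open state 1: 0a->1.
b: 0b undefined. 0b->0: no, cc/bcc meet in 0 with "cc" left. 0b->1: ok.
c: 0c undefined. 0c->0: no, cc/c meet in 0. 0c->1: ok.
aa: 1a undefined. 1a->0: no, cc/cacc meet in 1 with "c" left. 1a->1: ok.
ab: 1b undefined. 1b->0: no, bbc/c meet in 1. 1b->1: ok.
ac: 1c undefined. 1c->0: ok.
All examples now run through 2 states with every (state, symbol) defined. Accept strings end in {0}, Reject strings end in {1}; accept={0}.

states=2 start=0 accept={0} delta: 0a->1 0b->1 0c->1 1a->1 1b->1 1c->0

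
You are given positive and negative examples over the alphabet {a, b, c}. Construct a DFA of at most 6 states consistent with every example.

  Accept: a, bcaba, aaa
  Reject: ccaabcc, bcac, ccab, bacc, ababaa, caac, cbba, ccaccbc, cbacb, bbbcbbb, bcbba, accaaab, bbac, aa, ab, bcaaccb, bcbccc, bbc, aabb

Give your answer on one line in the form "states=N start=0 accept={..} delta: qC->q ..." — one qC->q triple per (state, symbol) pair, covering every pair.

states=3 start=0 accept={1} delta: 0a->1 0b->0 0c->2 1a->0 1b->0 1c->0 2a->0 2b->2 2c->0

State merging on the prefix tree: take the shortest (then alphabetical) example prefix whose next move is undefined and point that move at state 0, else 1, else 2, ...; a target is out if some Accept/Reject pair would then sit in one state with the same input left (inseparable). If every existing state is out, open a new one.
a: 0a undefined. 0a->0: no, a/aa meet in 0. Open state 1: 0a->1.
b: 0b undefined. 0b->0: ok.
c: 0c undefined. 0c->0: no, a/cbba meet in 1. 0c->1: no, a/bbc meet in 1. Open state 2: 0c->2.
aa: 1a undefined. 1a->0: ok.
ab: 1b undefined. 1b->0: ok.
ac: 1c undefined. 1c->0: ok.
ca: 2a undefined. 2a->0: ok.
cb: 2b undefined. 2b->0: no, a/cbba meet in 1. 2b->1: no, a/cbba meet in 1. 2b->2: ok.
cc: 2c undefined. 2c->0: ok.
All examples now run through 3 states with every (state, symbol) defined. Accept strings end in {1}, Reject strings end in {0,2}; accept={1}.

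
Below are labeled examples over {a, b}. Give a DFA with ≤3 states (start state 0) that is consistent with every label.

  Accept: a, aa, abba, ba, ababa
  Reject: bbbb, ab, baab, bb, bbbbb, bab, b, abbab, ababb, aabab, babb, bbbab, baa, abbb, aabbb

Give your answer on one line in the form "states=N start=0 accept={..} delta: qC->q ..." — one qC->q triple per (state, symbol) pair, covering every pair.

states=3 start=0 accept={0,2} delta: 0a->0 0b->1 1a->2 1b->1 2a->1 2b->1

State merging on the prefix tree: take the shortest (then alphabetical) example prefix whose next move is undefined and point that move at state 0, else 1, else 2, ...; a target is out if some Accept/Reject pair would then sit in one state with the same input left (inseparable). If every existing state is out, open a new one.
a: 0a undefined. 0a->0: ok.
b: 0b undefined. 0b->0: no, a/bbbb meet in 0. Open state 1: 0b->1.
ba: 1a undefined. 1a->0: no, a/baa meet in 0. 1a->1: no, ba/ab meet in 1. Open state 2: 1a->2.
bb: 1b undefined. 1b->0: no, a/bbbb meet in 0. 1b->1: ok.
baa: 2a undefined. 2a->0: no, a/baa meet in 0. 2a->1: ok.
bab: 2b undefined. 2b->0: no, a/bab meet in 0. 2b->1: ok.
All examples now run through 3 states with every (state, symbol) defined. Accept strings end in {0,2}, Reject strings end in {1}; accept={0,2}.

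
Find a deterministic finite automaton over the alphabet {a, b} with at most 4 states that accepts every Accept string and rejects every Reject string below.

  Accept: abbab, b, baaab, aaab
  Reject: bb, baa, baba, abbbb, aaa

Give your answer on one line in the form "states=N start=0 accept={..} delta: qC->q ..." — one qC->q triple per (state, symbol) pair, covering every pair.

states=2 start=0 accept={1} delta: 0a->0 0b->1 1a->0 1b->0

State merging on the prefix tree: take the shortest (then alphabetical) example prefix whose next move is undefined and point that move at state 0, else 1, else 2, ...; a target is out if some Accept/Reject pair would then sit in one state with the same input left (inseparable). If every existing state is out, open a new one.
a: 0a undefined. 0a->0: ok.
b: 0b undefined. 0b->0: no, abbab/bb meet in 0. Open state 1: 0b->1.
ba: 1a undefined. 1a->0: ok.
bb: 1b undefined. 1b->0: ok.
All examples now run through 2 states with every (state, symbol) defined. Accept strings end in {1}, Reject strings end in {0}; accept={1}.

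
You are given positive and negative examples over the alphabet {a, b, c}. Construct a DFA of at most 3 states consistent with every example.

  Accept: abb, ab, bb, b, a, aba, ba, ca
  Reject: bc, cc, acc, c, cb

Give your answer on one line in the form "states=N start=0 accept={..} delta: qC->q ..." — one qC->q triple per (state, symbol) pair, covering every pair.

states=2 start=0 accept={0} delta: 0a->0 0b->0 0c->1 1a->0 1b->1 1c->1

State merging on the prefix tree: take the shortest (then alphabetical) example prefix whose next move is undefined and point that move at state 0, else 1, else 2, ...; a target is out if some Accept/Reject pair would then sit in one state with the same input left (inseparable). If every existing state is out, open a new one.
a: 0a undefined. 0a->0: ok.
b: 0b undefined. 0b->0: ok.
c: 0c undefined. 0c->0: no, abb/bc meet in 0. Open state 1: 0c->1.
ca: 1a undefined. 1a->0: ok.
cb: 1b undefined. 1b->0: no, abb/cb meet in 0. 1b->1: ok.
cc: 1c undefined. 1c->0: no, abb/cc meet in 0. 1c->1: ok.
All examples now run through 2 states with every (state, symbol) defined. Accept strings end in {0}, Reject strings end in {1}; accept={0}.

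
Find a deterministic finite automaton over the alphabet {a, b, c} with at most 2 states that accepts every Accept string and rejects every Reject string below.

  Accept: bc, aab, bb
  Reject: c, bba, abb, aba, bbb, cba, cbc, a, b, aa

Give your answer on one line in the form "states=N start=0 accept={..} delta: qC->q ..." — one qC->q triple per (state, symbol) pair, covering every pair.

states=2 start=0 accept={0} delta: 0a->1 0b->1 0c->1 1a->1 1b->0 1c->0

Fold the examples into a partial DFA from state 0: repeatedly fix the first undefined (state, symbol) met by the shortest-then-alphabetical prefix, trying targets in increasing order and rejecting any under which an Accept and a Reject string meet in one state with the same remainder; add a state when all current targets are rejected. Accepting states are where Accept strings end.
a: 0a undefined. 0a->0: no, aab/b meet in 0 with "b" left. Open state 1: 0a->1.
b: 0b undefined. 0b->0: no, bc/c meet in 0 with "c" left. 0b->1: ok.
c: 0c undefined. 0c->0: no, bc/cbc meet in 1 with "c" left. 0c->1: ok.
aa: 1a undefined. 1a->0: no, aab/c meet in 1. 1a->1: ok.
ab: 1b undefined. 1b->0: ok.
bc: 1c undefined. 1c->0: ok.
All examples now run through 2 states with every (state, symbol) defined. Accept strings end in {0}, Reject strings end in {1}; accept={0}.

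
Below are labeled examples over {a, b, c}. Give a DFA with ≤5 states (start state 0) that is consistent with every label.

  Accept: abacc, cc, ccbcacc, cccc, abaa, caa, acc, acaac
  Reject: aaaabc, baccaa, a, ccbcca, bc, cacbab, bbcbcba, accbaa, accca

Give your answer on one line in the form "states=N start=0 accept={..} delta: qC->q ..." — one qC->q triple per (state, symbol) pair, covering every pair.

states=5 start=0 accept={1,3,4} delta: 0a->0 0b->1 0c->2 1a->1 1b->0 1c->2 2a->3 2b->0 2c->3 3a->4 3b->3 3c->4 4a->0 4b->1 4c->4

State merging on the prefix tree: take the shortest (then alphabetical) example prefix whose next move is undefined and point that move at state 0, else 1, else 2, ...; a target is out if some Accept/Reject pair would then sit in one state with the same input left (inseparable). If every existing state is out, open a new one.
a: 0a undefined. 0a->0: ok.
b: 0b undefined. 0b->0: no, abaa/a meet in 0. Open state 1: 0b->1.
c: 0c undefined. 0c->0: no, cc/a meet in 0. 0c->1: no, cc/aaaabc meet in 1 with "c" left. Open state 2: 0c->2.
ba: 1a undefined. 1a->0: no, abaa/a meet in 0. 1a->1: ok.
bb: 1b undefined. 1b->0: ok.
bc: 1c undefined. 1c->0: no, caa/baccaa meet in 2 with "aa" left. 1c->1: no, abacc/aaaabc meet in 1. 1c->2: ok.
ca: 2a undefined. 2a->0: no, caa/a meet in 0. 2a->1: no, acaac/aaaabc meet in 2. 2a->2: no, caa/aaaabc meet in 2. Open state 3: 2a->3.
cc: 2c undefined. 2c->0: no, abacc/baccaa meet in 0. 2c->1: no, abacc/baccaa meet in 1. 2c->2: no, abacc/aaaabc meet in 2. 2c->3: ok.
caa: 3a undefined. 3a->0: no, caa/baccaa meet in 0. 3a->1: no, abaa/baccaa meet in 1. 3a->2: no, abacc/baccaa meet in 3. 3a->3: no, abacc/baccaa meet in 3. Open state 4: 3a->4.
cac: 3c undefined. 3c->0: no, cccc/aaaabc meet in 2. 3c->1: no, cccc/aaaabc meet in 2. 3c->2: no, abacc/accca meet in 3. 3c->3: no, caa/accca meet in 4. 3c->4: ok.
ccb: 3b undefined. 3b->0: no, caa/ccbcca meet in 4. 3b->1: no, abaa/accbaa meet in 1. 3b->2: no, caa/accbaa meet in 4. 3b->3: ok.
bbcb: 2b undefined. 2b->0: ok.
cacb: 4b undefined. 4b->0: no, abaa/cacbab meet in 1. 4b->1: ok.
cccc: 4c undefined. 4c->0: no, cccc/a meet in 0. 4c->1: no, cccc/ccbcca meet in 1. 4c->2: no, abacc/ccbcca meet in 3. 4c->3: no, caa/ccbcca meet in 4. 4c->4: ok.
accca: 4a undefined. 4a->0: ok.
All examples now run through 5 states with every (state, symbol) defined. Accept strings end in {1,3,4}, Reject strings end in {0,2}; accept={1,3,4}.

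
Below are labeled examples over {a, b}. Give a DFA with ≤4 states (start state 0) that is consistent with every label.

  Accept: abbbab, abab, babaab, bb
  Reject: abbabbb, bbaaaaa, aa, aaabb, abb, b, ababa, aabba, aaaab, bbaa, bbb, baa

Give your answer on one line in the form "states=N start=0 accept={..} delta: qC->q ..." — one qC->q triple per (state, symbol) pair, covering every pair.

Fold the examples into a partial DFA from state 0: repeatedly fix the first undefined (state, symbol) met by the shortest-then-alphabetical prefix, trying targets in increasing order and rejecting any under which an Accept and a Reject string meet in one state with the same remainder; add a state when all current targets are rejected. Accepting states are where Accept strings end.
a: 0a undefined. 0a->0: no, bb/aaabb meet in 0 with "bb" left. Open state 1: 0a->1.
b: 0b undefined. 0b->0: no, bb/b meet in 0. 0b->1: ok.
aa: 1a undefined. 1a->0: ok.
ab: 1b undefined. 1b->0: no, abbbab/aa meet in 0. 1b->1: no, abbbab/abbabbb meet in 1. Open state 2: 1b->2.
aba: 2a undefined. 2a->0: no, abab/b meet in 1. 2a->1: ok.
abb: 2b undefined. 2b->0: no, abbbab/abbabbb meet in 1. 2b->1: ok.
All examples now run through 3 states with every (state, symbol) defined. Accept strings end in {2}, Reject strings end in {0,1}; accept={2}.

states=3 start=0 accept={2} delta: 0a->1 0b->1 1a->0 1b->2 2a->1 2b->1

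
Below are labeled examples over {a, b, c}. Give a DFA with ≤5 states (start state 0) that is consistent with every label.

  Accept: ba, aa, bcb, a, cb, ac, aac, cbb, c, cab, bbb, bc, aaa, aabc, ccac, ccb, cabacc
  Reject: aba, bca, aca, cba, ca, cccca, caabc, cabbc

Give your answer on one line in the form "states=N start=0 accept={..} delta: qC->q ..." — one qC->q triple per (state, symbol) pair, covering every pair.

states=5 start=0 accept={0,1,2,4} delta: 0a->1 0b->0 0c->2 1a->0 1b->2 1c->2 2a->3 2b->2 2c->2 3a->3 3b->4 3c->0 4a->0 4b->4 4c->3

Fold the examples into a partial DFA from state 0: repeatedly fix the first undefined (state, symbol) met by the shortest-then-alphabetical prefix, trying targets in increasing order and rejecting any under which an Accept and a Reject string meet in one state with the same remainder; add a state when all current targets are rejected. Accepting states are where Accept strings end.
a: 0a undefined. 0a->0: no, ba/aba meet in 0 with "ba" left. Open state 1: 0a->1.
b: 0b undefined. 0b->0: ok.
c: 0c undefined. 0c->0: no, ba/bca meet in 1. 0c->1: no, aa/bca meet in 1 with "a" left. Open state 2: 0c->2.
aa: 1a undefined. 1a->0: ok.
ab: 1b undefined. 1b->0: no, ba/aba meet in 1. 1b->1: no, aa/aba meet in 0. 1b->2: ok.
ac: 1c undefined. 1c->0: no, ba/aca meet in 1. 1c->1: no, aa/aca meet in 0. 1c->2: ok.
ca: 2a undefined. 2a->0: no, aa/aba meet in 0. 2a->1: no, ba/aba meet in 1. 2a->2: no, ac/aba meet in 2. Open state 3: 2a->3.
cb: 2b undefined. 2b->0: no, ba/cba meet in 1. 2b->1: no, aa/cba meet in 0. 2b->2: ok.
cc: 2c undefined. 2c->0: no, ba/cccca meet in 1. 2c->1: no, aa/cccca meet in 0. 2c->2: ok.
caa: 3a undefined. 3a->0: no, bcb/caabc meet in 2. 3a->1: no, bcb/caabc meet in 2. 3a->2: no, bcb/caabc meet in 2. 3a->3: ok.
cab: 3b undefined. 3b->0: no, bcb/caabc meet in 2. 3b->1: no, bcb/caabc meet in 2. 3b->2: no, bcb/caabc meet in 2. 3b->3: no, cab/aba meet in 3. Open state 4: 3b->4.
caba: 4a undefined. 4a->0: ok.
cabb: 4b undefined. 4b->0: no, bcb/cabbc meet in 2. 4b->1: no, bcb/cabbc meet in 2. 4b->2: no, bcb/cabbc meet in 2. 4b->3: no, ccac/cabbc meet in 3 with "c" left. 4b->4: ok.
ccac: 3c undefined. 3c->0: ok.
caabc: 4c undefined. 4c->0: no, aa/caabc meet in 0. 4c->1: no, ba/caabc meet in 1. 4c->2: no, bcb/caabc meet in 2. 4c->3: ok.
All examples now run through 5 states with every (state, symbol) defined. Accept strings end in {0,1,2,4}, Reject strings end in {3}; accept={0,1,2,4}.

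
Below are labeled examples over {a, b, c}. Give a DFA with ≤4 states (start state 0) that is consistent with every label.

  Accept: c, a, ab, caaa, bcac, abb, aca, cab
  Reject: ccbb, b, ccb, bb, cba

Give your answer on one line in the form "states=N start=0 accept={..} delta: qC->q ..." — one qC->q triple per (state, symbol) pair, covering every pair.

states=3 start=0 accept={1} delta: 0a->1 0b->0 0c->1 1a->2 1b->1 1c->0 2a->0 2b->1 2c->1

State merging on the prefix tree: take the shortest (then alphabetical) example prefix whose next move is undefined and point that move at state 0, else 1, else 2, ...; a target is out if some Accept/Reject pair would then sit in one state with the same input left (inseparable). If every existing state is out, open a new one.
a: 0a undefined. 0a->0: no, ab/b meet in 0 with "b" left. Open state 1: 0a->1.
b: 0b undefined. 0b->0: ok.
c: 0c undefined. 0c->0: no, c/ccbb meet in 0. 0c->1: ok.
ab: 1b undefined. 1b->0: no, c/cba meet in 1. 1b->1: ok.
ac: 1c undefined. 1c->0: ok.
ca: 1a undefined. 1a->0: no, caaa/ccbb meet in 0. 1a->1: no, c/cba meet in 1. Open state 2: 1a->2.
caa: 2a undefined. 2a->0: ok.
cab: 2b undefined. 2b->0: no, cab/ccbb meet in 0. 2b->1: ok.
bcac: 2c undefined. 2c->0: no, bcac/ccbb meet in 0. 2c->1: ok.
All examples now run through 3 states with every (state, symbol) defined. Accept strings end in {1}, Reject strings end in {0,2}; accept={1}.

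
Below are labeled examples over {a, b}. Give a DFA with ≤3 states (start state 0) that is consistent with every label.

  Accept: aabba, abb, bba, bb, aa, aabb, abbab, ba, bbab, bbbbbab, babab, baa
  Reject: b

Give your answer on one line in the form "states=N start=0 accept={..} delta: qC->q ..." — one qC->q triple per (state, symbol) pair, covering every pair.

states=3 start=0 accept={0,2} delta: 0a->0 0b->1 1a->2 1b->2 2a->2 2b->2

Fold the examples into a partial DFA from state 0: repeatedly fix the first undefined (state, symbol) met by the shortest-then-alphabetical prefix, trying targets in increasing order and rejecting any under which an Accept and a Reject string meet in one state with the same remainder; add a state when all current targets are rejected. Accepting states are where Accept strings end.
a: 0a undefined. 0a->0: ok.
b: 0b undefined. 0b->0: no, aabba/b meet in 0. Open state 1: 0b->1.
ba: 1a undefined. 1a->0: no, babab/b meet in 1. 1a->1: no, ba/b meet in 1. Open state 2: 1a->2.
bb: 1b undefined. 1b->0: no, abbab/b meet in 1. 1b->1: no, abb/b meet in 1. 1b->2: ok.
baa: 2a undefined. 2a->0: no, abbab/b meet in 1. 2a->1: no, aabba/b meet in 1. 2a->2: ok.
bab: 2b undefined. 2b->0: no, babab/b meet in 1. 2b->1: no, abbab/b meet in 1. 2b->2: ok.
All examples now run through 3 states with every (state, symbol) defined. Accept strings end in {0,2}, Reject strings end in {1}; accept={0,2}.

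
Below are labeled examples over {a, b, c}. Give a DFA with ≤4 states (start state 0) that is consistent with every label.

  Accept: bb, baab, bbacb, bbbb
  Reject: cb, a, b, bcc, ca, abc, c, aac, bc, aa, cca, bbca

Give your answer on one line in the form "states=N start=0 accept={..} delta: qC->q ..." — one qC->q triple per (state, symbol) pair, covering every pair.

states=3 start=0 accept={2} delta: 0a->0 0b->1 0c->0 1a->1 1b->2 1c->0 2a->2 2b->1 2c->1

Grow the machine one transition at a time. Run the examples from 0; the earliest place one falls off (shortest prefix, ties alphabetical) gets sent to the lowest-numbered state that keeps every Accept/Reject pair distinguishable — a pair clashes when both reach the same state with identical unread suffix — and to a fresh state only if none does.
a: 0a undefined. 0a->0: ok.
b: 0b undefined. 0b->0: no, bb/a meet in 0. Open state 1: 0b->1.
c: 0c undefined. 0c->0: ok.
ba: 1a undefined. 1a->0: no, baab/cb meet in 1. 1a->1: ok.
bb: 1b undefined. 1b->0: no, bb/a meet in 0. 1b->1: no, bb/cb meet in 1. Open state 2: 1b->2.
bc: 1c undefined. 1c->0: ok.
bba: 2a undefined. 2a->0: no, bbacb/cb meet in 1. 2a->1: no, bbacb/cb meet in 1. 2a->2: ok.
bbb: 2b undefined. 2b->0: no, bbbb/cb meet in 1. 2b->1: ok.
bbc: 2c undefined. 2c->0: no, bbacb/cb meet in 1. 2c->1: ok.
All examples now run through 3 states with every (state, symbol) defined. Accept strings end in {2}, Reject strings end in {0,1}; accept={2}.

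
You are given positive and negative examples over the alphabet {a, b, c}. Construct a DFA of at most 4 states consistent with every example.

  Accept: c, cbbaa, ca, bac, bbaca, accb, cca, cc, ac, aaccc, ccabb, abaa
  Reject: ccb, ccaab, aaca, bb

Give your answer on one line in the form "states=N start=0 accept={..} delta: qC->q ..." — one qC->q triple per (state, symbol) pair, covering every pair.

states=4 start=0 accept={1,2} delta: 0a->1 0b->0 0c->1 1a->2 1b->0 1c->2 2a->2 2b->3 2c->3 3a->0 3b->1 3c->0

State merging on the prefix tree: take the shortest (then alphabetical) example prefix whose next move is undefined and point that move at state 0, else 1, else 2, ...; a target is out if some Accept/Reject pair would then sit in one state with the same input left (inseparable). If every existing state is out, open a new one.
a: 0a undefined. 0a->0: no, ca/aaca meet in 0 with "ca" left. Open state 1: 0a->1.
b: 0b undefined. 0b->0: ok.
c: 0c undefined. 0c->0: no, c/ccb meet in 0. 0c->1: ok.
aa: 1a undefined. 1a->0: no, ca/aaca meet in 0. 1a->1: no, bbaca/aaca meet in 1 with "ca" left. Open state 2: 1a->2.
ab: 1b undefined. 1b->0: ok.
ac: 1c undefined. 1c->0: no, bac/ccb meet in 0. 1c->1: no, accb/ccb meet in 0. 1c->2: ok.
aac: 2c undefined. 2c->0: no, c/aaca meet in 1. 2c->1: no, cbbaa/aaca meet in 2. 2c->2: no, bbaca/aaca meet in 2 with "a" left. Open state 3: 2c->3.
cca: 2a undefined. 2a->0: no, bbaca/ccaab meet in 0. 2a->1: no, ccabb/bb meet in 0. 2a->2: ok.
ccb: 2b undefined. 2b->0: no, ccabb/ccb meet in 0. 2b->1: no, c/ccb meet in 1. 2b->2: no, cbbaa/ccb meet in 2. 2b->3: ok.
aaca: 3a undefined. 3a->0: ok.
aacc: 3c undefined. 3c->0: ok.
accb: 3b undefined. 3b->0: no, accb/aaca meet in 0. 3b->1: ok.
All examples now run through 4 states with every (state, symbol) defined. Accept strings end in {1,2}, Reject strings end in {0,3}; accept={1,2}.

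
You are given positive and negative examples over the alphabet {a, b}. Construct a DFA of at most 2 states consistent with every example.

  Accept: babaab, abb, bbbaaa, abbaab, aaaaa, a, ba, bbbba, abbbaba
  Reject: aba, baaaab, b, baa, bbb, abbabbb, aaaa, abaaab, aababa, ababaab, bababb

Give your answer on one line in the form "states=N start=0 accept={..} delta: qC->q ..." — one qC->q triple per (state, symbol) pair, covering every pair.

State merging on the prefix tree: take the shortest (then alphabetical) example prefix whose next move is undefined and point that move at state 0, else 1, else 2, ...; a target is out if some Accept/Reject pair would then sit in one state with the same input left (inseparable). If every existing state is out, open a new one.
a: 0a undefined. 0a->0: no, babaab/ababaab meet in 0 with "babaab" left. Open state 1: 0a->1.
b: 0b undefined. 0b->0: ok.
aa: 1a undefined. 1a->0: ok.
ab: 1b undefined. 1b->0: no, babaab/baaaab meet in 0. 1b->1: ok.
All examples now run through 2 states with every (state, symbol) defined. Accept strings end in {1}, Reject strings end in {0}; accept={1}.

states=2 start=0 accept={1} delta: 0a->1 0b->0 1a->0 1b->1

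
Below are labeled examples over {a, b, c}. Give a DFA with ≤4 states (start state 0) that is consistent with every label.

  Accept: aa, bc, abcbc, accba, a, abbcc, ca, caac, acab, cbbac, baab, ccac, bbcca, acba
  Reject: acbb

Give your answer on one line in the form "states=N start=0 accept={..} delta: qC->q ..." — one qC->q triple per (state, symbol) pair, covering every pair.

states=3 start=0 accept={0,1} delta: 0a->0 0b->0 0c->1 1a->0 1b->2 1c->0 2a->0 2b->2 2c->0

State merging on the prefix tree: take the shortest (then alphabetical) example prefix whose next move is undefined and point that move at state 0, else 1, else 2, ...; a target is out if some Accept/Reject pair would then sit in one state with the same input left (inseparable). If every existing state is out, open a new one.
a: 0a undefined. 0a->0: ok.
b: 0b undefined. 0b->0: ok.
c: 0c undefined. 0c->0: no, aa/acbb meet in 0. Open state 1: 0c->1.
ca: 1a undefined. 1a->0: ok.
cb: 1b undefined. 1b->0: no, aa/acbb meet in 0. 1b->1: no, bc/acbb meet in 1. Open state 2: 1b->2.
cc: 1c undefined. 1c->0: ok.
cbb: 2b undefined. 2b->0: no, aa/acbb meet in 0. 2b->1: no, bc/acbb meet in 1. 2b->2: ok.
acba: 2a undefined. 2a->0: ok.
abcbc: 2c undefined. 2c->0: ok.
All examples now run through 3 states with every (state, symbol) defined. Accept strings end in {0,1}, Reject strings end in {2}; accept={0,1}.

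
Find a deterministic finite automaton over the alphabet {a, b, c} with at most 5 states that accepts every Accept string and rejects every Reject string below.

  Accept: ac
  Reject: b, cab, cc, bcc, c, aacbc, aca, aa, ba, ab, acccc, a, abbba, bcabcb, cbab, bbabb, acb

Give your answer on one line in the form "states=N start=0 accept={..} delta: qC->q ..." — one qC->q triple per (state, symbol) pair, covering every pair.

states=3 start=0 accept={2} delta: 0a->1 0b->0 0c->0 1a->0 1b->0 1c->2 2a->0 2b->0 2c->0

Fold the examples into a partial DFA from state 0: repeatedly fix the first undefined (state, symbol) met by the shortest-then-alphabetical prefix, trying targets in increasing order and rejecting any under which an Accept and a Reject string meet in one state with the same remainder; add a state when all current targets are rejected. Accepting states are where Accept strings end.
a: 0a undefined. 0a->0: no, ac/c meet in 0 with "c" left. Open state 1: 0a->1.
b: 0b undefined. 0b->0: ok.
c: 0c undefined. 0c->0: ok.
aa: 1a undefined. 1a->0: ok.
ab: 1b undefined. 1b->0: ok.
ac: 1c undefined. 1c->0: no, ac/b meet in 0. 1c->1: no, ac/ba meet in 1. Open state 2: 1c->2.
aca: 2a undefined. 2a->0: ok.
acb: 2b undefined. 2b->0: ok.
acc: 2c undefined. 2c->0: ok.
All examples now run through 3 states with every (state, symbol) defined. Accept strings end in {2}, Reject strings end in {0,1}; accept={2}.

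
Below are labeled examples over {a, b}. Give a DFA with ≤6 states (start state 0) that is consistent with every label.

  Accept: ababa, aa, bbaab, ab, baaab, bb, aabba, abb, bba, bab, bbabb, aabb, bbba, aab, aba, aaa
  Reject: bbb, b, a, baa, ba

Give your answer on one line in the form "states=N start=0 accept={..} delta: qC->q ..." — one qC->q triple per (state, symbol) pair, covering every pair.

Fold the examples into a partial DFA from state 0: repeatedly fix the first undefined (state, symbol) met by the shortest-then-alphabetical prefix, trying targets in increasing order and rejecting any under which an Accept and a Reject string meet in one state with the same remainder; add a state when all current targets are rejected. Accepting states are where Accept strings end.
a: 0a undefined. 0a->0: no, aa/a meet in 0. Open state 1: 0a->1.
b: 0b undefined. 0b->0: no, aa/baa meet in 1 with "a" left. 0b->1: no, aa/ba meet in 1 with "a" left. Open state 2: 0b->2.
aa: 1a undefined. 1a->0: no, aab/b meet in 2. 1a->1: no, aa/a meet in 1. 1a->2: no, aa/b meet in 2. Open state 3: 1a->3.
ab: 1b undefined. 1b->0: no, ababa/a meet in 1. 1b->1: no, ab/a meet in 1. 1b->2: no, ab/b meet in 2. 1b->3: ok.
ba: 2a undefined. 2a->0: no, bab/b meet in 2. 2a->1: no, aa/baa meet in 3. 2a->2: ok.
bb: 2b undefined. 2b->0: no, bba/a meet in 1. 2b->1: no, aa/bbb meet in 3. 2b->2: no, bbaab/bbb meet in 2. 2b->3: no, abb/bbb meet in 3 with "b" left. Open state 4: 2b->4.
aaa: 3a undefined. 3a->0: no, ababa/b meet in 2. 3a->1: no, ababa/a meet in 1. 3a->2: no, aba/b meet in 2. 3a->3: ok.
aab: 3b undefined. 3b->0: no, ababa/a meet in 1. 3b->1: no, abb/a meet in 1. 3b->2: no, ababa/b meet in 2. 3b->3: ok.
bba: 4a undefined. 4a->0: ok.
bbb: 4b undefined. 4b->0: no, bba/bbb meet in 0. 4b->1: ok.
All examples now run through 5 states with every (state, symbol) defined. Accept strings end in {0,3,4}, Reject strings end in {1,2}; accept={0,3,4}.

states=5 start=0 accept={0,3,4} delta: 0a->1 0b->2 1a->3 1b->3 2a->2 2b->4 3a->3 3b->3 4a->0 4b->1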